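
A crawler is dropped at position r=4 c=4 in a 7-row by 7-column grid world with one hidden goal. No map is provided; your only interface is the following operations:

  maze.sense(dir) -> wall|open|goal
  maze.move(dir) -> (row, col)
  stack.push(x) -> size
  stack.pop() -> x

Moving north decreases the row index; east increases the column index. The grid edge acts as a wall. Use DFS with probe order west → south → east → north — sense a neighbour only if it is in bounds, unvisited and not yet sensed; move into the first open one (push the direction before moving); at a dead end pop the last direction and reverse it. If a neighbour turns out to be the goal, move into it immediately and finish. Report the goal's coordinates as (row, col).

Act: sense[dir: west]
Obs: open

Act: push[x: west]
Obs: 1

Act: move[dir: west]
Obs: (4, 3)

Act: sense[dir: west]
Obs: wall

Act: sense[dir: south]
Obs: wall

Act: sense[dir: north]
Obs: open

Act: push[x: north]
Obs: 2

Act: move[dir: north]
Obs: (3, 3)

Act: sense[dir: west]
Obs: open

Act: push[x: west]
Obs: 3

Act: move[dir: west]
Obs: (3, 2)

Act: sense[dir: west]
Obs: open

Act: push[x: west]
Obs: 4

Act: move[dir: west]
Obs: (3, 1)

Act: sense[dir: west]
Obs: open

Act: push[x: west]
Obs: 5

Act: move[dir: west]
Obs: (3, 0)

Act: sense[dir: south]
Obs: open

Act: push[x: south]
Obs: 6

Act: move[dir: south]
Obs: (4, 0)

Act: sense[dir: south]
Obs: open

Act: push[x: south]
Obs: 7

Act: move[dir: south]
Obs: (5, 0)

Act: sense[dir: south]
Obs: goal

Act: move[dir: south]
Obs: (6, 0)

Answer: (6, 0)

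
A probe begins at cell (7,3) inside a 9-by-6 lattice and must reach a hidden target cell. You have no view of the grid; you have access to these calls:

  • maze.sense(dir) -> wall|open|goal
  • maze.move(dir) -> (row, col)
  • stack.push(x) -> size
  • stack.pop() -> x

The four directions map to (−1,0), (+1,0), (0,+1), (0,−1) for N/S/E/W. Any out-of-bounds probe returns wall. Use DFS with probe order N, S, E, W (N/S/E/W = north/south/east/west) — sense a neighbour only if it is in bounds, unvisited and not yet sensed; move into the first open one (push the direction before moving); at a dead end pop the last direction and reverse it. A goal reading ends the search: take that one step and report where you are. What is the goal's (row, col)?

I call sense passing dir='north', giving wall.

Then sense passing dir='south', giving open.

Calling push passing x='south', — result: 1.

I try move passing dir='south', giving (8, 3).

Invoking sense passing dir='east', and get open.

Using push passing x='east', : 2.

I call move passing dir='east', and get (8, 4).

I run sense passing dir='north', : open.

Now I run push passing x='north', and see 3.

Using move passing dir='north', yielding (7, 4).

Calling sense passing dir='north', which returns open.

I try push passing x='north', → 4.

I use move passing dir='north', giving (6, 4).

I run sense passing dir='north', giving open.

I invoke push passing x='north', which returns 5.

Using move passing dir='north', giving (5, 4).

Next I call sense passing dir='north', and see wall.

I call sense passing dir='east', and observe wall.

I call sense passing dir='west', and see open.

I run push passing x='west', → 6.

Next I call move passing dir='west', which returns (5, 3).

I run sense passing dir='north', and see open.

I invoke push passing x='north', yielding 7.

I run move passing dir='north', and observe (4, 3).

Invoking sense passing dir='north', giving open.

I invoke push passing x='north', → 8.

Now I run move passing dir='north', and get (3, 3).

I run sense passing dir='north', yielding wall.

I use sense passing dir='east', and see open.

Now I run push passing x='east', giving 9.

I call move passing dir='east', — result: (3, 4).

I try sense passing dir='north', yielding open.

Next I call push passing x='north', → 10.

I run move passing dir='north', and see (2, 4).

Next I call sense passing dir='north', which returns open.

I run push passing x='north', : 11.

Invoking move passing dir='north', which returns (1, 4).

I invoke sense passing dir='north', which returns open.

I run push passing x='north', → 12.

Using move passing dir='north', → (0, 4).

I use sense passing dir='east', and get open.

I try push passing x='east', yielding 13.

I use move passing dir='east', and see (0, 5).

Next I call sense passing dir='south', : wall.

I call pop, and observe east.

I invoke move passing dir='west', which returns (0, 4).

I use sense passing dir='west', — result: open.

I try push passing x='west', giving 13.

Then move passing dir='west', and get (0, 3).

Using sense passing dir='south', which returns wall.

I try sense passing dir='west', which returns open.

Now I run push passing x='west', and observe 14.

Now I run move passing dir='west', which returns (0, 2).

I try sense passing dir='south', : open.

Then push passing x='south', and observe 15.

Calling move passing dir='south', : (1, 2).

I invoke sense passing dir='south', and see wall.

Next I call sense passing dir='west', — result: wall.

I try pop, and get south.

Now I run move passing dir='north', → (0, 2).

Using sense passing dir='west', giving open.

Invoking push passing x='west', which returns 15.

I invoke move passing dir='west', → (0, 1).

I try sense passing dir='west', giving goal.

Next I call move passing dir='west', : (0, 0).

Answer: (0, 0)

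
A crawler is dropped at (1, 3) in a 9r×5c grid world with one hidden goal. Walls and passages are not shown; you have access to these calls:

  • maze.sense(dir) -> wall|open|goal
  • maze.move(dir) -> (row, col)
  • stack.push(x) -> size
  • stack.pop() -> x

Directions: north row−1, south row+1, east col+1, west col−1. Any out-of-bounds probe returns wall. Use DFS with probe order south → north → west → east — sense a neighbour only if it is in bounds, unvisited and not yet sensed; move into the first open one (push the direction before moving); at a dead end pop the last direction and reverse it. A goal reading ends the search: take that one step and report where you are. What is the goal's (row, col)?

I run maze.sense passing dir='south', which returns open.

I invoke stack.push passing x='south', giving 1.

I try maze.move passing dir='south', and see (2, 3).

Invoking maze.sense passing dir='south', → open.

Now I run stack.push passing x='south', and see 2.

Invoking maze.move passing dir='south', → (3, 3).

I call maze.sense passing dir='south', : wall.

I try maze.sense passing dir='west', — result: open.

Next I call stack.push passing x='west', which returns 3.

Calling maze.move passing dir='west', and see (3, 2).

I call maze.sense passing dir='south', yielding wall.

I call maze.sense passing dir='north', — result: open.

I call stack.push passing x='north', yielding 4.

Now I run maze.move passing dir='north', and get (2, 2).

I run maze.sense passing dir='north', → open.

Using stack.push passing x='north', and get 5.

Invoking maze.move passing dir='north', → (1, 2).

I call maze.sense passing dir='north', which returns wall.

Using maze.sense passing dir='west', : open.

Invoking stack.push passing x='west', yielding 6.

Then maze.move passing dir='west', → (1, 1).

I run maze.sense passing dir='south', yielding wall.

I try maze.sense passing dir='north', yielding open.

I try stack.push passing x='north', → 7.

I use maze.move passing dir='north', yielding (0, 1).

Next I call maze.sense passing dir='west', which returns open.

Invoking stack.push passing x='west', : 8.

Using maze.move passing dir='west', : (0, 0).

Invoking maze.sense passing dir='south', and observe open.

Now I run stack.push passing x='south', and get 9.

Next I call maze.move passing dir='south', giving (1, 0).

Calling maze.sense passing dir='south', and see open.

I try stack.push passing x='south', yielding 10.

Calling maze.move passing dir='south', which returns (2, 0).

I run maze.sense passing dir='south', and see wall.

Invoking stack.pop(), and see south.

Calling maze.move passing dir='north', giving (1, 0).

Now I run stack.pop, yielding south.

I try maze.move passing dir='north', giving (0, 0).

Then stack.pop(), yielding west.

Calling maze.move passing dir='east', and get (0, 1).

Next I call stack.pop(), and see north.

Calling maze.move passing dir='south', : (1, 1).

Using stack.pop(), and see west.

Calling maze.move passing dir='east', which returns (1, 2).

Next I call stack.pop(), yielding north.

I run maze.move passing dir='south', → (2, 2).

I run stack.pop(), which returns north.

I invoke maze.move passing dir='south', giving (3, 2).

Now I run maze.sense passing dir='west', : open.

I try stack.push passing x='west', giving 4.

Now I run maze.move passing dir='west', and observe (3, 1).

I invoke maze.sense passing dir='south', which returns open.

I run stack.push passing x='south', which returns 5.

Invoking maze.move passing dir='south', and get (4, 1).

I try maze.sense passing dir='south', yielding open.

Calling stack.push passing x='south', and get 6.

Invoking maze.move passing dir='south', giving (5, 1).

Now I run maze.sense passing dir='south', : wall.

I try maze.sense passing dir='west', : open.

Now I run stack.push passing x='west', and observe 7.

Calling maze.move passing dir='west', giving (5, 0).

I call maze.sense passing dir='south', yielding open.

I call stack.push passing x='south', which returns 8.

Calling maze.move passing dir='south', → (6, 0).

Next I call maze.sense passing dir='south', and observe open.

I call stack.push passing x='south', — result: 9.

I call maze.move passing dir='south', — result: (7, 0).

Using maze.sense passing dir='south', and get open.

Then stack.push passing x='south', — result: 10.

Using maze.move passing dir='south', which returns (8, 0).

Now I run maze.sense passing dir='east', yielding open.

I run stack.push passing x='east', giving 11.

I run maze.move passing dir='east', → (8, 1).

Now I run maze.sense passing dir='north', which returns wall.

I try maze.sense passing dir='east', → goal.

I call maze.move passing dir='east', : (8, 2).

Answer: (8, 2)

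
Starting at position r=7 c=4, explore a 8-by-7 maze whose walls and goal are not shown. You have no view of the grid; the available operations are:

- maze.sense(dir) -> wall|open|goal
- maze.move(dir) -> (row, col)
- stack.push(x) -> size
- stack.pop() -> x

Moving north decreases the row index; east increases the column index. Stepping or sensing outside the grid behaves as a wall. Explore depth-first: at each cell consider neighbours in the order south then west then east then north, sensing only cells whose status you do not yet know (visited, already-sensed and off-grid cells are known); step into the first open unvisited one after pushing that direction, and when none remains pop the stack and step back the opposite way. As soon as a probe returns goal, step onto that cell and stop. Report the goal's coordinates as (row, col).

% maze.sense dir='west'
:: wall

% maze.sense dir='east'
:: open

% stack.push x='east'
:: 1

% maze.move dir='east'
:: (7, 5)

% maze.sense dir='east'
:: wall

% maze.sense dir='north'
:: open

% stack.push x='north'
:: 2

% maze.move dir='north'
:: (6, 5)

% maze.sense dir='west'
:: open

% stack.push x='west'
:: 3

% maze.move dir='west'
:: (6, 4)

% maze.sense dir='west'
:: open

% stack.push x='west'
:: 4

% maze.move dir='west'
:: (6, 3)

% maze.sense dir='west'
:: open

% stack.push x='west'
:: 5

% maze.move dir='west'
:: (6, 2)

% maze.sense dir='south'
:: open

% stack.push x='south'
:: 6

% maze.move dir='south'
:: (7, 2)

% maze.sense dir='west'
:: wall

% stack.pop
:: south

% maze.move dir='north'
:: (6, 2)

% maze.sense dir='west'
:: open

% stack.push x='west'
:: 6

% maze.move dir='west'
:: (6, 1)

% maze.sense dir='west'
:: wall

% maze.sense dir='north'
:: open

% stack.push x='north'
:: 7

% maze.move dir='north'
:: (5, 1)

% maze.sense dir='west'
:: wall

% maze.sense dir='east'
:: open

% stack.push x='east'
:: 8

% maze.move dir='east'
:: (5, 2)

% maze.sense dir='east'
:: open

% stack.push x='east'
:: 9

% maze.move dir='east'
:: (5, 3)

% maze.sense dir='east'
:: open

% stack.push x='east'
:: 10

% maze.move dir='east'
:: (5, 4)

% maze.sense dir='east'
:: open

% stack.push x='east'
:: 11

% maze.move dir='east'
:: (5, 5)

% maze.sense dir='east'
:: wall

% maze.sense dir='north'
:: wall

% stack.pop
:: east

% maze.move dir='west'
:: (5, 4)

% maze.sense dir='north'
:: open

% stack.push x='north'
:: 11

% maze.move dir='north'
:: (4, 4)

% maze.sense dir='west'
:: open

% stack.push x='west'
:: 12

% maze.move dir='west'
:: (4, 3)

% maze.sense dir='west'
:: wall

% maze.sense dir='north'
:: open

% stack.push x='north'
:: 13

% maze.move dir='north'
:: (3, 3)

% maze.sense dir='west'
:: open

% stack.push x='west'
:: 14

% maze.move dir='west'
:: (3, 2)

% maze.sense dir='west'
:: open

% stack.push x='west'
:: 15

% maze.move dir='west'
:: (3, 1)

% maze.sense dir='south'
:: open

% stack.push x='south'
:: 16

% maze.move dir='south'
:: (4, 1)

% maze.sense dir='west'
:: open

% stack.push x='west'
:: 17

% maze.move dir='west'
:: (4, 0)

% maze.sense dir='north'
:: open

% stack.push x='north'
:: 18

% maze.move dir='north'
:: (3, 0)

% maze.sense dir='north'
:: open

% stack.push x='north'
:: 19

% maze.move dir='north'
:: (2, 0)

% maze.sense dir='east'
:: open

% stack.push x='east'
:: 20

% maze.move dir='east'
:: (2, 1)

% maze.sense dir='east'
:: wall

% maze.sense dir='north'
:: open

% stack.push x='north'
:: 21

% maze.move dir='north'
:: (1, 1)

% maze.sense dir='west'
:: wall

% maze.sense dir='east'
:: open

% stack.push x='east'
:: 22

% maze.move dir='east'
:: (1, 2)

% maze.sense dir='east'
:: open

% stack.push x='east'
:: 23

% maze.move dir='east'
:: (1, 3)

% maze.sense dir='south'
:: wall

% maze.sense dir='east'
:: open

% stack.push x='east'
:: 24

% maze.move dir='east'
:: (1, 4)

% maze.sense dir='south'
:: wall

% maze.sense dir='east'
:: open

% stack.push x='east'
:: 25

% maze.move dir='east'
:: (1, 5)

% maze.sense dir='south'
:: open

% stack.push x='south'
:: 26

% maze.move dir='south'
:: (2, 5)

% maze.sense dir='south'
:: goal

% maze.move dir='south'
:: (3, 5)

Answer: (3, 5)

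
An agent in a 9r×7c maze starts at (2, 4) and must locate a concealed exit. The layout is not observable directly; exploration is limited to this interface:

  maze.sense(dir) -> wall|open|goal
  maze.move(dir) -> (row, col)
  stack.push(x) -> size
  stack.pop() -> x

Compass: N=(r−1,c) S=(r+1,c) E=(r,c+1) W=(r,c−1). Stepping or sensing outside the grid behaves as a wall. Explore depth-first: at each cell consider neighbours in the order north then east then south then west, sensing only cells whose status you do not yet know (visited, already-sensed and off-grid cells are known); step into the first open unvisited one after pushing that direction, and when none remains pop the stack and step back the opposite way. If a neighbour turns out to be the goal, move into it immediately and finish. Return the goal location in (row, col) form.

~$ sense dir=north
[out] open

~$ push x=north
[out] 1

~$ move dir=north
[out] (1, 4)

~$ sense dir=north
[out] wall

~$ sense dir=east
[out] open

~$ push x=east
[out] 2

~$ move dir=east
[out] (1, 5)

~$ sense dir=north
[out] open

~$ push x=north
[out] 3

~$ move dir=north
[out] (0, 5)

~$ sense dir=east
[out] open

~$ push x=east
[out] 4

~$ move dir=east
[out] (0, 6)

~$ sense dir=south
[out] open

~$ push x=south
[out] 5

~$ move dir=south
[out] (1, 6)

~$ sense dir=south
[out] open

~$ push x=south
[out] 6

~$ move dir=south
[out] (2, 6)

~$ sense dir=south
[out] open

~$ push x=south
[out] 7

~$ move dir=south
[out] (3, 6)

~$ sense dir=south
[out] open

~$ push x=south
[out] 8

~$ move dir=south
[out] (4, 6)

~$ sense dir=south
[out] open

~$ push x=south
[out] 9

~$ move dir=south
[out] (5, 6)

~$ sense dir=south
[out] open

~$ push x=south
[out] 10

~$ move dir=south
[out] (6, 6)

~$ sense dir=south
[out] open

~$ push x=south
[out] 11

~$ move dir=south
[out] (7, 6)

~$ sense dir=south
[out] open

~$ push x=south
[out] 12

~$ move dir=south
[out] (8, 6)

~$ sense dir=west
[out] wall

~$ pop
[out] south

~$ move dir=north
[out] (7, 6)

~$ sense dir=west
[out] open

~$ push x=west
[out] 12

~$ move dir=west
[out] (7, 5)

~$ sense dir=north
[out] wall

~$ sense dir=west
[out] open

~$ push x=west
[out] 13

~$ move dir=west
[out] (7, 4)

~$ sense dir=north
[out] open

~$ push x=north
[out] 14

~$ move dir=north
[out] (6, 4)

~$ sense dir=north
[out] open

~$ push x=north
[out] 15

~$ move dir=north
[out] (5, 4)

~$ sense dir=north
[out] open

~$ push x=north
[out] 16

~$ move dir=north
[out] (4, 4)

~$ sense dir=north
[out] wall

~$ sense dir=east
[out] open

~$ push x=east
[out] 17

~$ move dir=east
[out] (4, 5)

~$ sense dir=north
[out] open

~$ push x=north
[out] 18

~$ move dir=north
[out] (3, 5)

~$ sense dir=north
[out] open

~$ push x=north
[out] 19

~$ move dir=north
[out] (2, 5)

~$ pop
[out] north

~$ move dir=south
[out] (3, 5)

~$ pop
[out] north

~$ move dir=south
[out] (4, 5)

~$ sense dir=south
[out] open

~$ push x=south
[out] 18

~$ move dir=south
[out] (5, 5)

~$ pop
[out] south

~$ move dir=north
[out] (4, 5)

~$ pop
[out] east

~$ move dir=west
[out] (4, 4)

~$ sense dir=west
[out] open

~$ push x=west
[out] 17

~$ move dir=west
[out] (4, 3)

~$ sense dir=north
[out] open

~$ push x=north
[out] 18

~$ move dir=north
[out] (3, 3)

~$ sense dir=north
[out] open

~$ push x=north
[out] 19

~$ move dir=north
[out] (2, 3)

~$ sense dir=north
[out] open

~$ push x=north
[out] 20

~$ move dir=north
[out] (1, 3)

~$ sense dir=north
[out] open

~$ push x=north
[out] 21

~$ move dir=north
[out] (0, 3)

~$ sense dir=west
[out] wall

~$ pop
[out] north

~$ move dir=south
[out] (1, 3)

~$ sense dir=west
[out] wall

~$ pop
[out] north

~$ move dir=south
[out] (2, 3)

~$ sense dir=west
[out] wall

~$ pop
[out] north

~$ move dir=south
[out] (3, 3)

~$ sense dir=west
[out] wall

~$ pop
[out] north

~$ move dir=south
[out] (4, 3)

~$ sense dir=south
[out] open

~$ push x=south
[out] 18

~$ move dir=south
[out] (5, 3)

~$ sense dir=south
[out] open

~$ push x=south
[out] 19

~$ move dir=south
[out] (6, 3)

~$ sense dir=south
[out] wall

~$ sense dir=west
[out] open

~$ push x=west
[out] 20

~$ move dir=west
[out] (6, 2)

~$ sense dir=north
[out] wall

~$ sense dir=south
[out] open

~$ push x=south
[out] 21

~$ move dir=south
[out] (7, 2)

~$ sense dir=south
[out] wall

~$ sense dir=west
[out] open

~$ push x=west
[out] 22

~$ move dir=west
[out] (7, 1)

~$ sense dir=north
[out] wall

~$ sense dir=south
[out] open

~$ push x=south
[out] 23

~$ move dir=south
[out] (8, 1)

~$ sense dir=west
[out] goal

~$ move dir=west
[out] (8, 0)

Answer: (8, 0)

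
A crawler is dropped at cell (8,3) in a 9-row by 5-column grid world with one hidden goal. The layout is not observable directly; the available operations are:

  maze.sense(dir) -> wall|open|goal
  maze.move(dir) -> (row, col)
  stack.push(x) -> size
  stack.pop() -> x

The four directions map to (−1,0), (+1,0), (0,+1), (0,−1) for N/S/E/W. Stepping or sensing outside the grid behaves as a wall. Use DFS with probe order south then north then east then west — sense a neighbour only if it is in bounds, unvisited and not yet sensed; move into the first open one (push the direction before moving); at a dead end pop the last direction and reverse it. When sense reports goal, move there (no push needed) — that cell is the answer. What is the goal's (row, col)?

→ maze.sense(dir=north)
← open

→ stack.push(x=north)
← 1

→ maze.move(dir=north)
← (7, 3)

→ maze.sense(dir=north)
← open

→ stack.push(x=north)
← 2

→ maze.move(dir=north)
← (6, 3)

→ maze.sense(dir=north)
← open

→ stack.push(x=north)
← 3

→ maze.move(dir=north)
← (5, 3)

→ maze.sense(dir=north)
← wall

→ maze.sense(dir=east)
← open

→ stack.push(x=east)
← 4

→ maze.move(dir=east)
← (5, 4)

→ maze.sense(dir=south)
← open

→ stack.push(x=south)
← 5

→ maze.move(dir=south)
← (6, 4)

→ maze.sense(dir=south)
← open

→ stack.push(x=south)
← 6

→ maze.move(dir=south)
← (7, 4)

→ maze.sense(dir=south)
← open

→ stack.push(x=south)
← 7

→ maze.move(dir=south)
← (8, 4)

→ stack.pop()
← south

→ maze.move(dir=north)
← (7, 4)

→ stack.pop()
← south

→ maze.move(dir=north)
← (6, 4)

→ stack.pop()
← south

→ maze.move(dir=north)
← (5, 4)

→ maze.sense(dir=north)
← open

→ stack.push(x=north)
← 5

→ maze.move(dir=north)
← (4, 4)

→ maze.sense(dir=north)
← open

→ stack.push(x=north)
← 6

→ maze.move(dir=north)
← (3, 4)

→ maze.sense(dir=north)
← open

→ stack.push(x=north)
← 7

→ maze.move(dir=north)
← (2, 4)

→ maze.sense(dir=north)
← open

→ stack.push(x=north)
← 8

→ maze.move(dir=north)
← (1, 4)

→ maze.sense(dir=north)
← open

→ stack.push(x=north)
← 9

→ maze.move(dir=north)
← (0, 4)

→ maze.sense(dir=west)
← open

→ stack.push(x=west)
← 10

→ maze.move(dir=west)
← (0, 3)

→ maze.sense(dir=south)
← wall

→ maze.sense(dir=west)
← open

→ stack.push(x=west)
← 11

→ maze.move(dir=west)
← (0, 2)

→ maze.sense(dir=south)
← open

→ stack.push(x=south)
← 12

→ maze.move(dir=south)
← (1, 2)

→ maze.sense(dir=south)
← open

→ stack.push(x=south)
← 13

→ maze.move(dir=south)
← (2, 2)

→ maze.sense(dir=south)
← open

→ stack.push(x=south)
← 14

→ maze.move(dir=south)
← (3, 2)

→ maze.sense(dir=south)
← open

→ stack.push(x=south)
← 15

→ maze.move(dir=south)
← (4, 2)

→ maze.sense(dir=south)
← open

→ stack.push(x=south)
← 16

→ maze.move(dir=south)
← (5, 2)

→ maze.sense(dir=south)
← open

→ stack.push(x=south)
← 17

→ maze.move(dir=south)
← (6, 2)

→ maze.sense(dir=south)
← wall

→ maze.sense(dir=west)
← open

→ stack.push(x=west)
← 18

→ maze.move(dir=west)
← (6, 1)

→ maze.sense(dir=south)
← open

→ stack.push(x=south)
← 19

→ maze.move(dir=south)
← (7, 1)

→ maze.sense(dir=south)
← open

→ stack.push(x=south)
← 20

→ maze.move(dir=south)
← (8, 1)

→ maze.sense(dir=east)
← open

→ stack.push(x=east)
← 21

→ maze.move(dir=east)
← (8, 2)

→ stack.pop()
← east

→ maze.move(dir=west)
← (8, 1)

→ maze.sense(dir=west)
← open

→ stack.push(x=west)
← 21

→ maze.move(dir=west)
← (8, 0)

→ maze.sense(dir=north)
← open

→ stack.push(x=north)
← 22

→ maze.move(dir=north)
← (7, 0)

→ maze.sense(dir=north)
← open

→ stack.push(x=north)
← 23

→ maze.move(dir=north)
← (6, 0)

→ maze.sense(dir=north)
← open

→ stack.push(x=north)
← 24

→ maze.move(dir=north)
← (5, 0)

→ maze.sense(dir=north)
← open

→ stack.push(x=north)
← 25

→ maze.move(dir=north)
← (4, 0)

→ maze.sense(dir=north)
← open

→ stack.push(x=north)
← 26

→ maze.move(dir=north)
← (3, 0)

→ maze.sense(dir=north)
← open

→ stack.push(x=north)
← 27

→ maze.move(dir=north)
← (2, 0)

→ maze.sense(dir=north)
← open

→ stack.push(x=north)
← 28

→ maze.move(dir=north)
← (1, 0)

→ maze.sense(dir=north)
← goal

→ maze.move(dir=north)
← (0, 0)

Answer: (0, 0)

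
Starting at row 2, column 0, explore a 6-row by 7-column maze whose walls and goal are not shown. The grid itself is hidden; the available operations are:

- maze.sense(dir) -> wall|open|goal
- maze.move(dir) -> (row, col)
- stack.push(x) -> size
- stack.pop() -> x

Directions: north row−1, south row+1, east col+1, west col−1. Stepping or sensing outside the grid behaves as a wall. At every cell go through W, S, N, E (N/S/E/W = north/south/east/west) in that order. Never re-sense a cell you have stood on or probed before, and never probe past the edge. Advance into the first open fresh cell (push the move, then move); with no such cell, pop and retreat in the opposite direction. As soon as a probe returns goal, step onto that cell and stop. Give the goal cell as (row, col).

~$ sense dir='south'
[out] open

~$ push x='south'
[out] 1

~$ move dir='south'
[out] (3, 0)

~$ sense dir='south'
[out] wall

~$ sense dir='east'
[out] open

~$ push x='east'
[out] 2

~$ move dir='east'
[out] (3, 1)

~$ sense dir='south'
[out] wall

~$ sense dir='north'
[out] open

~$ push x='north'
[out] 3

~$ move dir='north'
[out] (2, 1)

~$ sense dir='north'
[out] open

~$ push x='north'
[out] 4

~$ move dir='north'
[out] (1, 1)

~$ sense dir='west'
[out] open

~$ push x='west'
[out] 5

~$ move dir='west'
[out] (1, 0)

~$ sense dir='north'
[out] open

~$ push x='north'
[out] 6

~$ move dir='north'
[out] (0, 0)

~$ sense dir='east'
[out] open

~$ push x='east'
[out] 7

~$ move dir='east'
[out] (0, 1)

~$ sense dir='east'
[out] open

~$ push x='east'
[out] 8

~$ move dir='east'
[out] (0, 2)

~$ sense dir='south'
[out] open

~$ push x='south'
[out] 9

~$ move dir='south'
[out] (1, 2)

~$ sense dir='south'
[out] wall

~$ sense dir='east'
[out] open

~$ push x='east'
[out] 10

~$ move dir='east'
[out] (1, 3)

~$ sense dir='south'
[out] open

~$ push x='south'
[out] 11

~$ move dir='south'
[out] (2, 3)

~$ sense dir='south'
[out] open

~$ push x='south'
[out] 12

~$ move dir='south'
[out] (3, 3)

~$ sense dir='west'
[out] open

~$ push x='west'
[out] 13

~$ move dir='west'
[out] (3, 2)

~$ sense dir='south'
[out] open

~$ push x='south'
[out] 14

~$ move dir='south'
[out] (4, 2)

~$ sense dir='south'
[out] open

~$ push x='south'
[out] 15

~$ move dir='south'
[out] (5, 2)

~$ sense dir='west'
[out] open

~$ push x='west'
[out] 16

~$ move dir='west'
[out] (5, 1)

~$ sense dir='west'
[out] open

~$ push x='west'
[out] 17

~$ move dir='west'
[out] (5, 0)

~$ pop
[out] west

~$ move dir='east'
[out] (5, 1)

~$ pop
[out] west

~$ move dir='east'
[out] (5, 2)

~$ sense dir='east'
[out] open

~$ push x='east'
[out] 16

~$ move dir='east'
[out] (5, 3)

~$ sense dir='north'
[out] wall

~$ sense dir='east'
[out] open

~$ push x='east'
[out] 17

~$ move dir='east'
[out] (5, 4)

~$ sense dir='north'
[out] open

~$ push x='north'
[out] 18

~$ move dir='north'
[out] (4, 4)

~$ sense dir='north'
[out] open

~$ push x='north'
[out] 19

~$ move dir='north'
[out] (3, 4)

~$ sense dir='north'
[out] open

~$ push x='north'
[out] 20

~$ move dir='north'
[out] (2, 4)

~$ sense dir='north'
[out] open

~$ push x='north'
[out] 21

~$ move dir='north'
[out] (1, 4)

~$ sense dir='north'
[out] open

~$ push x='north'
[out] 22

~$ move dir='north'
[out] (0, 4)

~$ sense dir='west'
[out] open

~$ push x='west'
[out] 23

~$ move dir='west'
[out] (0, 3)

~$ pop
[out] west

~$ move dir='east'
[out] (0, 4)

~$ sense dir='east'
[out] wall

~$ pop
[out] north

~$ move dir='south'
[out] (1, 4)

~$ sense dir='east'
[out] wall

~$ pop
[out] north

~$ move dir='south'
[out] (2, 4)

~$ sense dir='east'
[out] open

~$ push x='east'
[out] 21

~$ move dir='east'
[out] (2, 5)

~$ sense dir='south'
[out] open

~$ push x='south'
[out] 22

~$ move dir='south'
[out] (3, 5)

~$ sense dir='south'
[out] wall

~$ sense dir='east'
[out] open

~$ push x='east'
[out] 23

~$ move dir='east'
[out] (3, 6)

~$ sense dir='south'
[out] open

~$ push x='south'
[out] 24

~$ move dir='south'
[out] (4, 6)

~$ sense dir='south'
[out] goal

~$ move dir='south'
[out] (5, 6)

Answer: (5, 6)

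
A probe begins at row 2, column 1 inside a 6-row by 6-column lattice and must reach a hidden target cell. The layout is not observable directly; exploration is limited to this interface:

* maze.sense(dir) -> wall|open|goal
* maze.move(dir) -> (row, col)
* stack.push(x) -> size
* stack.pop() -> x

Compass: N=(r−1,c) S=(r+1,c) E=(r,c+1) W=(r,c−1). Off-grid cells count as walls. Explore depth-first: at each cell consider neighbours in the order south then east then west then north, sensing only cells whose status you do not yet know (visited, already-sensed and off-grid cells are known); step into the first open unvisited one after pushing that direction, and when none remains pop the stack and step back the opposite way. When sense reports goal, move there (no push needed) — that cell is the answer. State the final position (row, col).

Do: maze.sense[south]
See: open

Do: stack.push[south]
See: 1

Do: maze.move[south]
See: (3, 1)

Do: maze.sense[south]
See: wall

Do: maze.sense[east]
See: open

Do: stack.push[east]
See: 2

Do: maze.move[east]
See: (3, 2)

Do: maze.sense[south]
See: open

Do: stack.push[south]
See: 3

Do: maze.move[south]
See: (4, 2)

Do: maze.sense[south]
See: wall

Do: maze.sense[east]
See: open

Do: stack.push[east]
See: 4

Do: maze.move[east]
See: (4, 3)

Do: maze.sense[south]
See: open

Do: stack.push[south]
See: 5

Do: maze.move[south]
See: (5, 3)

Do: maze.sense[east]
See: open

Do: stack.push[east]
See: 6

Do: maze.move[east]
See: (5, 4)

Do: maze.sense[east]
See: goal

Do: maze.move[east]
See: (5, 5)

Answer: (5, 5)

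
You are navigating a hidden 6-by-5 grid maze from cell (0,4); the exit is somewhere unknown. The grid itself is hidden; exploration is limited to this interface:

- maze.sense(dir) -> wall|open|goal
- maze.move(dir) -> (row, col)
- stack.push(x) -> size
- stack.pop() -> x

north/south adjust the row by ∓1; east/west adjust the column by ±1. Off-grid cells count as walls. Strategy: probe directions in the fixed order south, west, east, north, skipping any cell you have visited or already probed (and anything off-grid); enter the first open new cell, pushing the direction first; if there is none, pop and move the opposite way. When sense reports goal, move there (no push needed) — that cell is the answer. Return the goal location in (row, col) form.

>> maze.sense(dir='south')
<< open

>> stack.push(x='south')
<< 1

>> maze.move(dir='south')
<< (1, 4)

>> maze.sense(dir='south')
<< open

>> stack.push(x='south')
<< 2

>> maze.move(dir='south')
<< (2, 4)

>> maze.sense(dir='south')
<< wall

>> maze.sense(dir='west')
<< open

>> stack.push(x='west')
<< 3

>> maze.move(dir='west')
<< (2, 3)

>> maze.sense(dir='south')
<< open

>> stack.push(x='south')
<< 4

>> maze.move(dir='south')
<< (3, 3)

>> maze.sense(dir='south')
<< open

>> stack.push(x='south')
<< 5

>> maze.move(dir='south')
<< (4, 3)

>> maze.sense(dir='south')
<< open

>> stack.push(x='south')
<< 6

>> maze.move(dir='south')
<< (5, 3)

>> maze.sense(dir='west')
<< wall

>> maze.sense(dir='east')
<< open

>> stack.push(x='east')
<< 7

>> maze.move(dir='east')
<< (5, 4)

>> maze.sense(dir='north')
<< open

>> stack.push(x='north')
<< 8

>> maze.move(dir='north')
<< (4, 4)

>> stack.pop()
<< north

>> maze.move(dir='south')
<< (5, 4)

>> stack.pop()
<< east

>> maze.move(dir='west')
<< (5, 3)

>> stack.pop()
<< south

>> maze.move(dir='north')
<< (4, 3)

>> maze.sense(dir='west')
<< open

>> stack.push(x='west')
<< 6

>> maze.move(dir='west')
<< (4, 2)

>> maze.sense(dir='west')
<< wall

>> maze.sense(dir='north')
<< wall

>> stack.pop()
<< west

>> maze.move(dir='east')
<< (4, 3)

>> stack.pop()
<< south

>> maze.move(dir='north')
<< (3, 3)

>> stack.pop()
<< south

>> maze.move(dir='north')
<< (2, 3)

>> maze.sense(dir='west')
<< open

>> stack.push(x='west')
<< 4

>> maze.move(dir='west')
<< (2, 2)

>> maze.sense(dir='west')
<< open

>> stack.push(x='west')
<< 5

>> maze.move(dir='west')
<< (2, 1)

>> maze.sense(dir='south')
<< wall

>> maze.sense(dir='west')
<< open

>> stack.push(x='west')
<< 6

>> maze.move(dir='west')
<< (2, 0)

>> maze.sense(dir='south')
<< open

>> stack.push(x='south')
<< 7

>> maze.move(dir='south')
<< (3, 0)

>> maze.sense(dir='south')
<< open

>> stack.push(x='south')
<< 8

>> maze.move(dir='south')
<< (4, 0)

>> maze.sense(dir='south')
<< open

>> stack.push(x='south')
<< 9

>> maze.move(dir='south')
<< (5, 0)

>> maze.sense(dir='east')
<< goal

>> maze.move(dir='east')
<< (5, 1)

Answer: (5, 1)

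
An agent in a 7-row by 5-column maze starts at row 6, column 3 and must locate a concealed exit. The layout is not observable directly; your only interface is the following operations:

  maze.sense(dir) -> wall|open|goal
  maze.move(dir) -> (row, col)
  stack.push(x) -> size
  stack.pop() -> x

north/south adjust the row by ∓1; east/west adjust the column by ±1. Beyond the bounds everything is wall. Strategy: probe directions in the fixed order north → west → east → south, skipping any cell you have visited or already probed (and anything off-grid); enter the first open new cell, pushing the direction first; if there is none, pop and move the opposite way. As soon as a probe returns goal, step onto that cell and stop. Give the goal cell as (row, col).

;; 1. sense(dir: north) == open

;; 2. push(x: north) == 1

;; 3. move(dir: north) == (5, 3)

;; 4. sense(dir: north) == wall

;; 5. sense(dir: west) == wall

;; 6. sense(dir: east) == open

;; 7. push(x: east) == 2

;; 8. move(dir: east) == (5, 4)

;; 9. sense(dir: north) == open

;; 10. push(x: north) == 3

;; 11. move(dir: north) == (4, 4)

;; 12. sense(dir: north) == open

;; 13. push(x: north) == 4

;; 14. move(dir: north) == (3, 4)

;; 15. sense(dir: north) == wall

;; 16. sense(dir: west) == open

;; 17. push(x: west) == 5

;; 18. move(dir: west) == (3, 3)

;; 19. sense(dir: north) == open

;; 20. push(x: north) == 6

;; 21. move(dir: north) == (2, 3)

;; 22. sense(dir: north) == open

;; 23. push(x: north) == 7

;; 24. move(dir: north) == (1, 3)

;; 25. sense(dir: north) == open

;; 26. push(x: north) == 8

;; 27. move(dir: north) == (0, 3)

;; 28. sense(dir: west) == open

;; 29. push(x: west) == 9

;; 30. move(dir: west) == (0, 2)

;; 31. sense(dir: west) == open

;; 32. push(x: west) == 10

;; 33. move(dir: west) == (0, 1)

;; 34. sense(dir: west) == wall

;; 35. sense(dir: south) == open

;; 36. push(x: south) == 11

;; 37. move(dir: south) == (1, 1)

;; 38. sense(dir: west) == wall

;; 39. sense(dir: east) == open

;; 40. push(x: east) == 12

;; 41. move(dir: east) == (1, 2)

;; 42. sense(dir: south) == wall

;; 43. pop() == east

;; 44. move(dir: west) == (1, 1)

;; 45. sense(dir: south) == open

;; 46. push(x: south) == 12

;; 47. move(dir: south) == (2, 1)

;; 48. sense(dir: west) == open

;; 49. push(x: west) == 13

;; 50. move(dir: west) == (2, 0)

;; 51. sense(dir: south) == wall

;; 52. pop() == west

;; 53. move(dir: east) == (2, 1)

;; 54. sense(dir: south) == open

;; 55. push(x: south) == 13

;; 56. move(dir: south) == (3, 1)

;; 57. sense(dir: east) == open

;; 58. push(x: east) == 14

;; 59. move(dir: east) == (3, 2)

;; 60. sense(dir: south) == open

;; 61. push(x: south) == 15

;; 62. move(dir: south) == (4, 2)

;; 63. sense(dir: west) == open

;; 64. push(x: west) == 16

;; 65. move(dir: west) == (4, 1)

;; 66. sense(dir: west) == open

;; 67. push(x: west) == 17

;; 68. move(dir: west) == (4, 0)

;; 69. sense(dir: south) == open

;; 70. push(x: south) == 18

;; 71. move(dir: south) == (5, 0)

;; 72. sense(dir: east) == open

;; 73. push(x: east) == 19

;; 74. move(dir: east) == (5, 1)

;; 75. sense(dir: south) == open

;; 76. push(x: south) == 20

;; 77. move(dir: south) == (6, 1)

;; 78. sense(dir: west) == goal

;; 79. move(dir: west) == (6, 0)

Answer: (6, 0)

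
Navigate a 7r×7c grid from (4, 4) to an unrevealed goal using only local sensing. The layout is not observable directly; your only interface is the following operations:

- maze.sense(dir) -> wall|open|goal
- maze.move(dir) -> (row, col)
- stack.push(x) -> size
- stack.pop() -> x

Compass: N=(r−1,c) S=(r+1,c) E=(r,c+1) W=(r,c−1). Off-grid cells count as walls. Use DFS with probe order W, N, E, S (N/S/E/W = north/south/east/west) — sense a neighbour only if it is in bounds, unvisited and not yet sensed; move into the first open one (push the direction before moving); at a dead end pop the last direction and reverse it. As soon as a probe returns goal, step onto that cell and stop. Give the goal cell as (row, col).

[in] sense dir: west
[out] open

[in] push x: west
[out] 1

[in] move dir: west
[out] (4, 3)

[in] sense dir: west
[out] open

[in] push x: west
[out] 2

[in] move dir: west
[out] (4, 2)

[in] sense dir: west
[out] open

[in] push x: west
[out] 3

[in] move dir: west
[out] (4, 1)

[in] sense dir: west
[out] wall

[in] sense dir: north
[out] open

[in] push x: north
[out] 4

[in] move dir: north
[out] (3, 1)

[in] sense dir: west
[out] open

[in] push x: west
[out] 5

[in] move dir: west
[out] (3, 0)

[in] sense dir: north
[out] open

[in] push x: north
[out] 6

[in] move dir: north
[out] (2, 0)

[in] sense dir: north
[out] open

[in] push x: north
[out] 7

[in] move dir: north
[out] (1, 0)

[in] sense dir: north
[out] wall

[in] sense dir: east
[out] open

[in] push x: east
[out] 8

[in] move dir: east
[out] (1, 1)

[in] sense dir: north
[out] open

[in] push x: north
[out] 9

[in] move dir: north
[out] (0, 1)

[in] sense dir: east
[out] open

[in] push x: east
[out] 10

[in] move dir: east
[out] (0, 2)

[in] sense dir: east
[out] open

[in] push x: east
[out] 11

[in] move dir: east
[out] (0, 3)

[in] sense dir: east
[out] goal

[in] move dir: east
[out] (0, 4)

Answer: (0, 4)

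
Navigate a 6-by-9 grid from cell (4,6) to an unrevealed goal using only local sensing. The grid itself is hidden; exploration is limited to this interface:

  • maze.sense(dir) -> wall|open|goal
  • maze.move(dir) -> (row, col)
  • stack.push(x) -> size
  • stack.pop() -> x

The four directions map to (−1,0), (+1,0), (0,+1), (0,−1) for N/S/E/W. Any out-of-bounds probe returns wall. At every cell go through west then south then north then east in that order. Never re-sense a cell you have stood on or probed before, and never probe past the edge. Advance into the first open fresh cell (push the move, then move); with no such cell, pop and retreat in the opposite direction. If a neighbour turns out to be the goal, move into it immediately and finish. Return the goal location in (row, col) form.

→ maze.sense(dir→west)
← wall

→ maze.sense(dir→south)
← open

→ stack.push(x→south)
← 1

→ maze.move(dir→south)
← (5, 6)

→ maze.sense(dir→west)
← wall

→ maze.sense(dir→east)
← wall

→ stack.pop()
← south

→ maze.move(dir→north)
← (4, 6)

→ maze.sense(dir→north)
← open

→ stack.push(x→north)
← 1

→ maze.move(dir→north)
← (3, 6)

→ maze.sense(dir→west)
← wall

→ maze.sense(dir→north)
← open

→ stack.push(x→north)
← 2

→ maze.move(dir→north)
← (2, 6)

→ maze.sense(dir→west)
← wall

→ maze.sense(dir→north)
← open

→ stack.push(x→north)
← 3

→ maze.move(dir→north)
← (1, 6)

→ maze.sense(dir→west)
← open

→ stack.push(x→west)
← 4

→ maze.move(dir→west)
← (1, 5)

→ maze.sense(dir→west)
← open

→ stack.push(x→west)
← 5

→ maze.move(dir→west)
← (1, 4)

→ maze.sense(dir→west)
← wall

→ maze.sense(dir→south)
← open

→ stack.push(x→south)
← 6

→ maze.move(dir→south)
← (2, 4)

→ maze.sense(dir→west)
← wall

→ maze.sense(dir→south)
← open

→ stack.push(x→south)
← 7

→ maze.move(dir→south)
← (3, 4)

→ maze.sense(dir→west)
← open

→ stack.push(x→west)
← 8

→ maze.move(dir→west)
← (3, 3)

→ maze.sense(dir→west)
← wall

→ maze.sense(dir→south)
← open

→ stack.push(x→south)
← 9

→ maze.move(dir→south)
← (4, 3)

→ maze.sense(dir→west)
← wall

→ maze.sense(dir→south)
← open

→ stack.push(x→south)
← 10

→ maze.move(dir→south)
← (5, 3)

→ maze.sense(dir→west)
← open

→ stack.push(x→west)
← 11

→ maze.move(dir→west)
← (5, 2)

→ maze.sense(dir→west)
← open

→ stack.push(x→west)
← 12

→ maze.move(dir→west)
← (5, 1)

→ maze.sense(dir→west)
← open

→ stack.push(x→west)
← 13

→ maze.move(dir→west)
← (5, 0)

→ maze.sense(dir→north)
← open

→ stack.push(x→north)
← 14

→ maze.move(dir→north)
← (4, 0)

→ maze.sense(dir→north)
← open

→ stack.push(x→north)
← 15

→ maze.move(dir→north)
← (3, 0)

→ maze.sense(dir→north)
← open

→ stack.push(x→north)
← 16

→ maze.move(dir→north)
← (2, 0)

→ maze.sense(dir→north)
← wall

→ maze.sense(dir→east)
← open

→ stack.push(x→east)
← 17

→ maze.move(dir→east)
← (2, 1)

→ maze.sense(dir→south)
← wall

→ maze.sense(dir→north)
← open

→ stack.push(x→north)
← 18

→ maze.move(dir→north)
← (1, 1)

→ maze.sense(dir→north)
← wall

→ maze.sense(dir→east)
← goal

→ maze.move(dir→east)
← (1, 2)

Answer: (1, 2)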